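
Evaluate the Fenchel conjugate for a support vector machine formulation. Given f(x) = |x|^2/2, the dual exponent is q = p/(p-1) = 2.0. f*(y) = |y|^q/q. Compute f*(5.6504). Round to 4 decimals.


The conjugate exponent q satisfies 1/p + 1/q = 1.
p = 2, so q = 2/(2 - 1) = 2.0
|y|^q = 5.6504^2.0 = 31.927
f*(5.6504) = 31.927 / 2.0 = 15.9635


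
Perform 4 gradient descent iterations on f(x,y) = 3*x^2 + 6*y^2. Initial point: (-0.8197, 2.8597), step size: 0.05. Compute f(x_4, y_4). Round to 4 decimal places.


Gradient descent on f(x,y) = 3*x^2 + 6*y^2.
Starting point: (-0.8197, 2.8597), alpha = 0.05
Step 1: grad_x = 2*3*-0.8197 = -4.9182, grad_y = 2*6*2.8597 = 34.3164
  x_1 = -0.8197 - 0.05*-4.9182 = -0.5738
  y_1 = 2.8597 - 0.05*34.3164 = 1.1439
Step 2: grad_x = 2*3*-0.5738 = -3.4427, grad_y = 2*6*1.1439 = 13.7266
  x_2 = -0.5738 - 0.05*-3.4427 = -0.4017
  y_2 = 1.1439 - 0.05*13.7266 = 0.4576
Step 3: grad_x = 2*3*-0.4017 = -2.4099, grad_y = 2*6*0.4576 = 5.4906
  x_3 = -0.4017 - 0.05*-2.4099 = -0.2812
  y_3 = 0.4576 - 0.05*5.4906 = 0.183
Step 4: grad_x = 2*3*-0.2812 = -1.6869, grad_y = 2*6*0.183 = 2.1962
  x_4 = -0.2812 - 0.05*-1.6869 = -0.1968
  y_4 = 0.183 - 0.05*2.1962 = 0.0732
f(-0.1968, 0.0732) = 3*(-0.1968)^2 + 6*0.0732^2 = 0.1484


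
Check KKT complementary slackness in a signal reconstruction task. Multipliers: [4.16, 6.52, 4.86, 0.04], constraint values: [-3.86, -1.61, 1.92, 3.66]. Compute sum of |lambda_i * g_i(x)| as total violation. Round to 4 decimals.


KKT complementary slackness check:
lambda_1 * g_1 = 4.16 * -3.86 = -16.0576
lambda_2 * g_2 = 6.52 * -1.61 = -10.4972
lambda_3 * g_3 = 4.86 * 1.92 = 9.3312
lambda_4 * g_4 = 0.04 * 3.66 = 0.1464
Total violation = 16.0576 + 10.4972 + 9.3312 + 0.1464 = 36.0324


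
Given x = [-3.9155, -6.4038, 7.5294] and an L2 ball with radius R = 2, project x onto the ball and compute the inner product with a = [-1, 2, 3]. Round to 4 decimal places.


Step 1: Compute ||x|| (intermediates to 6 decimals).
||x|| = sqrt((-3.9155)^2 + (-6.4038)^2 + 7.5294^2) = 10.631635
Step 2: Project.
Since ||x|| > R, scale = R/||x|| = 2/10.631635 = 0.188118, proj(x) = scale * x
proj(x) = [-0.736576, -1.20467, 1.416416]
Step 3: Dot product.
a^T * proj(x) = -1*(-0.736576) + 2*(-1.20467) + 3*1.416416 = 2.5765


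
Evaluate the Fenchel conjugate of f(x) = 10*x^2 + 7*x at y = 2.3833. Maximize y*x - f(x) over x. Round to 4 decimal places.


f*(y) = sup_x {y*x - a*x^2 - b*x} = sup_x {(y-b)*x - a*x^2}
FOC: (y - b) - 2a*x = 0 => x* = (y - b)/(2a)
x* = (2.3833 - 7)/(2*10) = -0.2308
f*(2.3833) = (y-b)^2/(4a) = (2.3833 - 7)^2/(4*10)
= 21.3139/40 = 0.5328


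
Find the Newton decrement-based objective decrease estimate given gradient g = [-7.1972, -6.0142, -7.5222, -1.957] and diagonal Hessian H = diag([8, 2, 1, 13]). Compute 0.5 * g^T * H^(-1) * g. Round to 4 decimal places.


Step 1: H is diagonal, so H^(-1) * g = [-0.8997, -3.0071, -7.5222, -0.1505].
Step 2: g^T H^(-1) g = sum_i g_i^2 / H_ii
  = (-7.1972)^2/8 + (-6.0142)^2/2 + (-7.5222)^2/1 + (-1.957)^2/13
  = 6.475 + 18.0853 + 56.5835 + 0.2946 = 81.4384
Step 3: Objective decrease = 0.5 * g^T H^(-1) g = 40.7192


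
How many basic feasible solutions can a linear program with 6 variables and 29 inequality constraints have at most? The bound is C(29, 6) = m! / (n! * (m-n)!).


Each vertex corresponds to some choice of n active constraints out of m, so the number of vertices is at most C(m, n) = m! / (n!(m-n)!).
m = 29, n = 6
Numerator: 29 * 28 * 27 * 26 * 25 * 24
Denominator: 6! = 720
C(29, 6) = 475020


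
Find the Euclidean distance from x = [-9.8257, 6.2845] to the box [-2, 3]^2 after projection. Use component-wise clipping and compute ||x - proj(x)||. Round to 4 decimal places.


Project each component onto [-2, 3].
clip(-9.8257) = -2.0, clip(6.2845) = 3.0
Projection = [-2.0, 3.0]
Squared diffs: [61.2416, 10.7879]
Distance = sqrt(72.0295) = 8.487


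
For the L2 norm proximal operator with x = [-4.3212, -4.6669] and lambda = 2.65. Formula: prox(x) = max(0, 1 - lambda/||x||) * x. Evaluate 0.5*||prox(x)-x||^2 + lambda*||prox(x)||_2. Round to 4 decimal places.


Step 1: Compute ||x||.
||x|| = 6.3602
Step 2: Compute scaling factor.
scale = max(0, 1 - 2.65/6.3602) = 0.5833
Step 3: prox(x) = [-2.5208, -2.7224]
||prox(x)|| = 3.7102
Step 4: Proximal objective.
0.5*||prox-x||^2 = 3.5113
lambda*||prox|| = 9.832
Total = 13.3434


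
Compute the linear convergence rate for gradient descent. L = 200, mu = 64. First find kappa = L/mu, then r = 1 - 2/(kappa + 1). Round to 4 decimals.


Step 1: Compute the condition number.
kappa = L/mu = 200/64 = 3.125
Step 2: Compute the convergence rate.
r = 1 - 2/(kappa + 1) = 1 - 2*mu/(L + mu) = (L - mu)/(L + mu) = 136/264 = 0.5152


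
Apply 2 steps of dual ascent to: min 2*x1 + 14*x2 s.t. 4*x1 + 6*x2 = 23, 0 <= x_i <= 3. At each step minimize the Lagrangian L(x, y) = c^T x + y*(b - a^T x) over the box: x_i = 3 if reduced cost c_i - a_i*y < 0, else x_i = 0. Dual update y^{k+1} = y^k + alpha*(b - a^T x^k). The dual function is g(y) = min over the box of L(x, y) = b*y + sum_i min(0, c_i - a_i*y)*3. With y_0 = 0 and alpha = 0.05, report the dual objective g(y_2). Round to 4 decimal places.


Dual ascent for LP: min 2*x1 + 14*x2, 4*x1 + 6*x2 = 23, 0 <= x_i <= 3
Step 1: y^k = 0.0, reduced costs: (2.0, 14.0)
  x^k = (0.0, 0.0), subgradient = b - a^T x = 23.0
  y^{k+1} = 0.0 + 0.05*23.0 = 1.15
Step 2: y^k = 1.15, reduced costs: (-2.6, 7.1)
  x^k = (3.0, 0.0), subgradient = b - a^T x = 11.0
  y^{k+1} = 1.15 + 0.05*11.0 = 1.7
Dual objective at y_2 = 1.7: reduced costs (-4.8, 3.8), box minimizer x = (3.0, 0.0)
g(y_2) = b*y + (c1 - a1*y)*x1 + (c2 - a2*y)*x2 = 23*1.7 + (-4.8)*3.0 + 3.8*0.0 = 39.1 - 14.4 + 0.0 = 24.7


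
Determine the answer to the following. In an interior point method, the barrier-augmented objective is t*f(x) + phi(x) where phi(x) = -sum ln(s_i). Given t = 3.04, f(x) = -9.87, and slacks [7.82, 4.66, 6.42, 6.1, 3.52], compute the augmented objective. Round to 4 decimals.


Step 1: Compute log-barrier.
ln values: [2.0567, 1.539, 1.8594, 1.8083, 1.2585]
phi = -(2.0567 + 1.539 + 1.8594 + 1.8083 + 1.2585) = -8.5219
Step 2: Compute augmented objective.
t*f(x) = 3.04*-9.87 = -30.0048
Total = -30.0048 - 8.5219 = -38.5267


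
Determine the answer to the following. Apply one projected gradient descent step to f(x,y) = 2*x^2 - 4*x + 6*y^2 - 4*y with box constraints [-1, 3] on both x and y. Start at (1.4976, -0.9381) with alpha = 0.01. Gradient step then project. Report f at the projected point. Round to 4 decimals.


Step 1: Compute gradient at (1.4976, -0.9381).
grad_x = 2*2*1.4976 - 4 = 1.9904
grad_y = 2*6*-0.9381 - 4 = -15.2572
Step 2: Gradient step.
x_raw = 1.4976 - 0.01*1.9904 = 1.4777
y_raw = -0.9381 - 0.01*-15.2572 = -0.7855
Step 3: Project onto [-1, 3].
x_proj = clip(1.4777) = 1.4777
y_proj = clip(-0.7855) = -0.7855
Step 4: Evaluate f.
f(1.4777, -0.7855) = 5.3008


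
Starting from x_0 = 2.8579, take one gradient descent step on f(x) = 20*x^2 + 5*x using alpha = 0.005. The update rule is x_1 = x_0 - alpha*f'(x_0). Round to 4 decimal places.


We compute the gradient at x_0 and apply the update.
f'(x) = 40*x + 5
f'(2.8579) = 40*2.8579 + 5 = 119.316
x_1 = 2.8579 - 0.005*119.316 = 2.2613


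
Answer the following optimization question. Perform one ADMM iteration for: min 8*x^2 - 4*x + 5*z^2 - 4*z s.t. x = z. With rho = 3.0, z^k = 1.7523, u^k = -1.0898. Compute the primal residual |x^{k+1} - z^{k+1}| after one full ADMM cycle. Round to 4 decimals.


ADMM iteration with rho = 3.0, z^k = 1.7523, u^k = -1.0898
Step 1: x-update.
Minimize 8*x^2 - 4*x + (3.0/2)*(x - 1.7523 - 1.0898)^2
FOC: (2*8 + 3.0)*x = 4 + 3.0*(1.7523 + 1.0898)
x^{k+1} = 0.6593
Step 2: z-update.
Minimize 5*z^2 - 4*z + (3.0/2)*(0.6593 - z - 1.0898)^2
FOC: (2*5 + 3.0)*z = 4 + 3.0*(0.6593 - 1.0898)
z^{k+1} = 0.2083
Step 3: u-update.
u^{k+1} = -1.0898 + 0.6593 - 0.2083 = -0.6389
Step 4: Primal residual = |0.6593 - 0.2083| = 0.4509


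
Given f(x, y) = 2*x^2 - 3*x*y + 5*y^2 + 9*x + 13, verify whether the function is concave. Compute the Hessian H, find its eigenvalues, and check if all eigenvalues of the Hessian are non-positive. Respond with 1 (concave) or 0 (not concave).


The Hessian of f(x,y) = 2*x^2 - 3*x*y + 5*y^2 + 9*x + 13 is:
H = [[4, -3], [-3, 10]]
Trace = 4 + 10 = 14
Determinant = 4*10 - (-3)^2 = 31
Discriminant = (14)^2 - 4*31 = 72.0
Eigenvalues: lambda_1 = 2.7574, lambda_2 = 11.2426
The function is not concave.

0


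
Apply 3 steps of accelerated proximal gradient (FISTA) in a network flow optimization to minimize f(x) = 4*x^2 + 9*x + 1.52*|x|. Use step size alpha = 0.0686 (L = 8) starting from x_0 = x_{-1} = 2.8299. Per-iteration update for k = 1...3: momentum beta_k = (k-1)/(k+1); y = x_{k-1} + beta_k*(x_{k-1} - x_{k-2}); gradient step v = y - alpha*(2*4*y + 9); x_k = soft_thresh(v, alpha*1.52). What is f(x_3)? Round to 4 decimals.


FISTA on f(x) = 4*x^2 + 9*x + 1.52*|x|
L = 8, alpha = 0.0686
Iteration 1: beta = 0.0, y = 2.8299 + 0.0*(2.8299 - 2.8299) = 2.8299
  grad(y) = 31.6392, v = y - alpha*grad = 0.6595
  prox(v) = soft_thresh(0.6595, 0.1043) = 0.5552
Iteration 2: beta = 0.3333, y = 0.5552 + 0.3333*(0.5552 - 2.8299) = -0.2031
  grad(y) = 7.3755, v = y - alpha*grad = -0.709
  prox(v) = soft_thresh(-0.709, 0.1043) = -0.6047
Iteration 3: beta = 0.5, y = -0.6047 + 0.5*(-0.6047 - 0.5552) = -1.1847
  grad(y) = -0.4777, v = y - alpha*grad = -1.1519
  prox(v) = soft_thresh(-1.1519, 0.1043) = -1.0477
f(x_3) = 4*(-1.0477)^2 + 9*(-1.0477) + 1.52*|-1.0477| = -3.4461


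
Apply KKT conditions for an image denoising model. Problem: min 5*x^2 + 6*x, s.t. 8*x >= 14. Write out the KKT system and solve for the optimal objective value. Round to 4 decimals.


Step 1: Try lambda = 0 (constraint inactive).
x_unc = -6/(2*5) = -0.6
Check: 8*-0.6 = -4.8 < 14 -- violated!
Step 2: Constraint must be active: 8*x = 14
x* = 14/8 = 1.75
lambda = (2*5*1.75 + 6)/8 = 2.9375
Step 3: Compute optimal value.
f(x*) = 5*1.75^2 + 6*1.75 = 25.8125


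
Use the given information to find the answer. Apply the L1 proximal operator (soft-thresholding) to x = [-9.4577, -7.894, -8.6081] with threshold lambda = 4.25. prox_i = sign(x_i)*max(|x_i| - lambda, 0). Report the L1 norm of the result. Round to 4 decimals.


Soft-thresholding with lambda = 4.25:
prox(-9.4577) = sign(-9.4577)*max(|-9.4577| - 4.25, 0) = -5.2077
prox(-7.894) = sign(-7.894)*max(|-7.894| - 4.25, 0) = -3.644
prox(-8.6081) = sign(-8.6081)*max(|-8.6081| - 4.25, 0) = -4.3581
prox(x) = [-5.2077, -3.644, -4.3581]
||prox(x)||_1 = 5.2077 + 3.644 + 4.3581 = 13.2098


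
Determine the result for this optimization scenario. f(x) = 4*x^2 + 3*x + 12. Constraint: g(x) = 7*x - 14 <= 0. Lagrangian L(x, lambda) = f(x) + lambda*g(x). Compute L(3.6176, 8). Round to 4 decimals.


Step 1: Evaluate f(x).
f(3.6176) = 4*3.6176^2 + 3*3.6176 + 12 = 75.2009
Step 2: Evaluate g(x).
g(3.6176) = 7*3.6176 - 14 = 11.3232
Step 3: Compute Lagrangian.
L = 75.2009 + 8*11.3232 = 165.7865


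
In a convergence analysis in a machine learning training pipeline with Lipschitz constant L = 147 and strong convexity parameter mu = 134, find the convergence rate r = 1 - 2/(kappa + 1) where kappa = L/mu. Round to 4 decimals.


Step 1: Compute the condition number.
kappa = L/mu = 147/134 = 1.097
Step 2: Compute the convergence rate.
r = 1 - 2/(kappa + 1) = 1 - 2*mu/(L + mu) = (L - mu)/(L + mu) = 13/281 = 0.0463


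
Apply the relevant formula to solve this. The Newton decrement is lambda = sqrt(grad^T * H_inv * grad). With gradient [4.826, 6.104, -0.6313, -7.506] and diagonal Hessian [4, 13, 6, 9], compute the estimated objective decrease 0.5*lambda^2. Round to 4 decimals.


Step 1: H is diagonal, so H^(-1) * g = [1.2065, 0.4695, -0.1052, -0.834].
Step 2: g^T H^(-1) g = sum_i g_i^2 / H_ii
  = (4.826)^2/4 + (6.104)^2/13 + (-0.6313)^2/6 + (-7.506)^2/9
  = 5.8226 + 2.8661 + 0.0664 + 6.26 = 15.0151
Step 3: Objective decrease = 0.5 * g^T H^(-1) g = 7.5075


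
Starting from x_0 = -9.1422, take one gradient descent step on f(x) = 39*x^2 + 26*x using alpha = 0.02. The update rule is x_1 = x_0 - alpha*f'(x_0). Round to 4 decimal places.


We compute the gradient at x_0 and apply the update.
f'(x) = 78*x + 26
f'(-9.1422) = 78*-9.1422 + 26 = -687.0916
x_1 = -9.1422 - 0.02*-687.0916 = 4.5996


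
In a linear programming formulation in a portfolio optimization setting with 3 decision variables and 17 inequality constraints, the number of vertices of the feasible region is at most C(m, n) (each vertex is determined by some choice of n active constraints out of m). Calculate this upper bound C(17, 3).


Each vertex corresponds to some choice of n active constraints out of m, so the number of vertices is at most C(m, n) = m! / (n!(m-n)!).
m = 17, n = 3
Numerator: 17 * 16 * 15
Denominator: 3! = 6
C(17, 3) = 680


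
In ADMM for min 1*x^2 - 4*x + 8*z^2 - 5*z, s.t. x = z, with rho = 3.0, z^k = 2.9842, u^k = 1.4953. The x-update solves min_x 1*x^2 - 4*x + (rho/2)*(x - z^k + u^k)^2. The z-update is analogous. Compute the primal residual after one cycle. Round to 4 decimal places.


ADMM iteration with rho = 3.0, z^k = 2.9842, u^k = 1.4953
Step 1: x-update.
Minimize 1*x^2 - 4*x + (3.0/2)*(x - 2.9842 + 1.4953)^2
FOC: (2*1 + 3.0)*x = 4 + 3.0*(2.9842 - 1.4953)
x^{k+1} = 1.6933
Step 2: z-update.
Minimize 8*z^2 - 5*z + (3.0/2)*(1.6933 - z + 1.4953)^2
FOC: (2*8 + 3.0)*z = 5 + 3.0*(1.6933 + 1.4953)
z^{k+1} = 0.7666
Step 3: u-update.
u^{k+1} = 1.4953 + 1.6933 - 0.7666 = 2.422
Step 4: Primal residual = |1.6933 - 0.7666| = 0.9267


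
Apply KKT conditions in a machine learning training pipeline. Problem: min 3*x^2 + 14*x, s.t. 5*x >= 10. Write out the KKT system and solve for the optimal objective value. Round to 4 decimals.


Step 1: Try lambda = 0 (constraint inactive).
x_unc = -14/(2*3) = -2.3333
Check: 5*-2.3333 = -11.6665 < 10 -- violated!
Step 2: Constraint must be active: 5*x = 10
x* = 10/5 = 2.0
lambda = (2*3*2.0 + 14)/5 = 5.2
Step 3: Compute optimal value.
f(x*) = 3*2.0^2 + 14*2.0 = 40.0


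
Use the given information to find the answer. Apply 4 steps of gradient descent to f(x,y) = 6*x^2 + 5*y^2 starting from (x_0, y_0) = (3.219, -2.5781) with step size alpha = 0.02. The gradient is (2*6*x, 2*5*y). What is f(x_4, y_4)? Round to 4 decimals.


Gradient descent on f(x,y) = 6*x^2 + 5*y^2.
Starting point: (3.219, -2.5781), alpha = 0.02
Step 1: grad_x = 2*6*3.219 = 38.628, grad_y = 2*5*-2.5781 = -25.781
  x_1 = 3.219 - 0.02*38.628 = 2.4464
  y_1 = -2.5781 - 0.02*-25.781 = -2.0625
Step 2: grad_x = 2*6*2.4464 = 29.3573, grad_y = 2*5*-2.0625 = -20.6248
  x_2 = 2.4464 - 0.02*29.3573 = 1.8593
  y_2 = -2.0625 - 0.02*-20.6248 = -1.65
Step 3: grad_x = 2*6*1.8593 = 22.3115, grad_y = 2*5*-1.65 = -16.4998
  x_3 = 1.8593 - 0.02*22.3115 = 1.4131
  y_3 = -1.65 - 0.02*-16.4998 = -1.32
Step 4: grad_x = 2*6*1.4131 = 16.9568, grad_y = 2*5*-1.32 = -13.1999
  x_4 = 1.4131 - 0.02*16.9568 = 1.0739
  y_4 = -1.32 - 0.02*-13.1999 = -1.056
f(1.0739, -1.056) = 6*1.0739^2 + 5*(-1.056)^2 = 12.4955


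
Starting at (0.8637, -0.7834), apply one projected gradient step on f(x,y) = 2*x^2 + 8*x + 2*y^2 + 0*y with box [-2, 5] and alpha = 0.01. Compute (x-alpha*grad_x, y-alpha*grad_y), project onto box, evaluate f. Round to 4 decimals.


Step 1: Compute gradient at (0.8637, -0.7834).
grad_x = 2*2*0.8637 + 8 = 11.4548
grad_y = 2*2*-0.7834 + 0 = -3.1336
Step 2: Gradient step.
x_raw = 0.8637 - 0.01*11.4548 = 0.7492
y_raw = -0.7834 - 0.01*-3.1336 = -0.7521
Step 3: Project onto [-2, 5].
x_proj = clip(0.7492) = 0.7492
y_proj = clip(-0.7521) = -0.7521
Step 4: Evaluate f.
f(0.7492, -0.7521) = 8.2469


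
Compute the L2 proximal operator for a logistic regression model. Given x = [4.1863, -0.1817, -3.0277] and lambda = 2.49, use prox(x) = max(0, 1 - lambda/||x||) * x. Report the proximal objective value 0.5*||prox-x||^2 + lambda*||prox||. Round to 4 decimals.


Step 1: Compute ||x||.
||x|| = 5.1696
Step 2: Compute scaling factor.
scale = max(0, 1 - 2.49/5.1696) = 0.5183
Step 3: prox(x) = [2.1699, -0.0942, -1.5694]
||prox(x)|| = 2.6796
Step 4: Proximal objective.
0.5*||prox-x||^2 = 3.1001
lambda*||prox|| = 6.6722
Total = 9.7723


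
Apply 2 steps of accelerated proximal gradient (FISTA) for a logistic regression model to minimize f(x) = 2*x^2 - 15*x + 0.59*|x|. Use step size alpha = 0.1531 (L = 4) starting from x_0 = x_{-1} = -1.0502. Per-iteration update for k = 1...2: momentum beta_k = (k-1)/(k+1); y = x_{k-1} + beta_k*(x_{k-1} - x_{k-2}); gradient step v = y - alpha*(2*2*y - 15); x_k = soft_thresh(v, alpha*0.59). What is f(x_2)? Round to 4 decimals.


FISTA on f(x) = 2*x^2 - 15*x + 0.59*|x|
L = 4, alpha = 0.1531
Iteration 1: beta = 0.0, y = -1.0502 + 0.0*(-1.0502 + 1.0502) = -1.0502
  grad(y) = -19.2008, v = y - alpha*grad = 1.8894
  prox(v) = soft_thresh(1.8894, 0.0903) = 1.7991
Iteration 2: beta = 0.3333, y = 1.7991 + 0.3333*(1.7991 + 1.0502) = 2.7489
  grad(y) = -4.0045, v = y - alpha*grad = 3.362
  prox(v) = soft_thresh(3.362, 0.0903) = 3.2716
f(x_2) = 2*3.2716^2 - 15*3.2716 + 0.59*|3.2716| = -25.7371


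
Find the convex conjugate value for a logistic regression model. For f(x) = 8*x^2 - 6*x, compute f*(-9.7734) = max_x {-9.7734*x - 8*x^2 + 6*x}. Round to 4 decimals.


f*(y) = sup_x {y*x - a*x^2 - b*x} = sup_x {(y-b)*x - a*x^2}
FOC: (y - b) - 2a*x = 0 => x* = (y - b)/(2a)
x* = (-9.7734 + 6)/(2*8) = -0.2358
f*(-9.7734) = (y-b)^2/(4a) = (-9.7734 + 6)^2/(4*8)
= 14.2385/32 = 0.445


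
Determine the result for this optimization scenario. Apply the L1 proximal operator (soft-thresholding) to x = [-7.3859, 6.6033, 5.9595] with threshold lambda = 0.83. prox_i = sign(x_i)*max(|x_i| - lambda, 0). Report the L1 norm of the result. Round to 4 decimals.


Soft-thresholding with lambda = 0.83:
prox(-7.3859) = sign(-7.3859)*max(|-7.3859| - 0.83, 0) = -6.5559
prox(6.6033) = sign(6.6033)*max(|6.6033| - 0.83, 0) = 5.7733
prox(5.9595) = sign(5.9595)*max(|5.9595| - 0.83, 0) = 5.1295
prox(x) = [-6.5559, 5.7733, 5.1295]
||prox(x)||_1 = 6.5559 + 5.7733 + 5.1295 = 17.4587


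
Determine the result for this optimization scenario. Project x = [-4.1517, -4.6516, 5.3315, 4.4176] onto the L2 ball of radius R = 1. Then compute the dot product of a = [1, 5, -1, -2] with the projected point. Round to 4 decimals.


Step 1: Compute ||x|| (intermediates to 6 decimals).
||x|| = sqrt((-4.1517)^2 + (-4.6516)^2 + 5.3315^2 + 4.4176^2) = 9.317407
Step 2: Project.
Since ||x|| > R, scale = R/||x|| = 1/9.317407 = 0.107326, proj(x) = scale * x
proj(x) = [-0.445585, -0.499238, 0.572209, 0.474123]
Step 3: Dot product.
a^T * proj(x) = 1*(-0.445585) + 5*(-0.499238) - 1*0.572209 - 2*0.474123 = -4.4622


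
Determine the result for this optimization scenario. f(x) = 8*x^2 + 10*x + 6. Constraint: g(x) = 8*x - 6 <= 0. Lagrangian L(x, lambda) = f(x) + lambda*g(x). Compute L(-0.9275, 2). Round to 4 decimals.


Step 1: Evaluate f(x).
f(-0.9275) = 8*(-0.9275)^2 + 10*(-0.9275) + 6 = 3.6071
Step 2: Evaluate g(x).
g(-0.9275) = 8*-0.9275 - 6 = -13.42
Step 3: Compute Lagrangian.
L = 3.6071 + 2*-13.42 = -23.233


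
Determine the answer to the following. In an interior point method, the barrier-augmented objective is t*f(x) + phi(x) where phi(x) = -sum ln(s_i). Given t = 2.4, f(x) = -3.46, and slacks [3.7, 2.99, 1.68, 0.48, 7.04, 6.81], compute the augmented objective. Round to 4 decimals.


Step 1: Compute log-barrier.
ln values: [1.3083, 1.0953, 0.5188, -0.734, 1.9516, 1.9184]
phi = -(1.3083 + 1.0953 + 0.5188 - 0.734 + 1.9516 + 1.9184) = -6.0584
Step 2: Compute augmented objective.
t*f(x) = 2.4*-3.46 = -8.304
Total = -8.304 - 6.0584 = -14.3624


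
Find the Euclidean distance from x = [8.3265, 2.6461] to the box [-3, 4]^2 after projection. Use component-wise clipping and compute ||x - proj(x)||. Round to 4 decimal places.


Project each component onto [-3, 4].
clip(8.3265) = 4.0, clip(2.6461) = 2.6461
Projection = [4.0, 2.6461]
Squared diffs: [18.7186, 0.0]
Distance = sqrt(18.7186) = 4.3265


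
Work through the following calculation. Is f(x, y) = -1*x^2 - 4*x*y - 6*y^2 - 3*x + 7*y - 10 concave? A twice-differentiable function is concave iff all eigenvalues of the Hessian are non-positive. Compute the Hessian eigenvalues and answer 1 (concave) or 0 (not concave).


The Hessian of f(x,y) = -1*x^2 - 4*x*y - 6*y^2 - 3*x + 7*y - 10 is:
H = [[-2, -4], [-4, -12]]
Trace = -2 - 12 = -14
Determinant = -2*-12 - (-4)^2 = 8
Discriminant = (-14)^2 - 4*8 = 164.0
Eigenvalues: lambda_1 = -13.4031, lambda_2 = -0.5969
The function is concave.

1


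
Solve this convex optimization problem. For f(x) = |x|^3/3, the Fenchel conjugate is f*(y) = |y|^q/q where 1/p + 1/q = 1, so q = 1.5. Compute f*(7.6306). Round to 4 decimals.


The conjugate exponent q satisfies 1/p + 1/q = 1.
p = 3, so q = 3/(3 - 1) = 1.5
|y|^q = 7.6306^1.5 = 21.0784
f*(7.6306) = 21.0784 / 1.5 = 14.0523


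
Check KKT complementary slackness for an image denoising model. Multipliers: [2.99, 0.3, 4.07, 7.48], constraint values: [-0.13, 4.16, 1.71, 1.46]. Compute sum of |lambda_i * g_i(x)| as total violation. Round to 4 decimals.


KKT complementary slackness check:
lambda_1 * g_1 = 2.99 * -0.13 = -0.3887
lambda_2 * g_2 = 0.3 * 4.16 = 1.248
lambda_3 * g_3 = 4.07 * 1.71 = 6.9597
lambda_4 * g_4 = 7.48 * 1.46 = 10.9208
Total violation = 0.3887 + 1.248 + 6.9597 + 10.9208 = 19.5172


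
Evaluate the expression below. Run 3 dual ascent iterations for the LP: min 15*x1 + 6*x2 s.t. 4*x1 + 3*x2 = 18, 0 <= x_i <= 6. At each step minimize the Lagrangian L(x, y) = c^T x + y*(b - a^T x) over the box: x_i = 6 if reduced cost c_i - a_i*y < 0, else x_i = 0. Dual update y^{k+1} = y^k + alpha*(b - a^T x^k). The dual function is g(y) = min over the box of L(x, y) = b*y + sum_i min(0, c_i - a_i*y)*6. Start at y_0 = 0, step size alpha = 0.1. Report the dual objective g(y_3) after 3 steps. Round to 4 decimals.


Dual ascent for LP: min 15*x1 + 6*x2, 4*x1 + 3*x2 = 18, 0 <= x_i <= 6
Step 1: y^k = 0.0, reduced costs: (15.0, 6.0)
  x^k = (0.0, 0.0), subgradient = b - a^T x = 18.0
  y^{k+1} = 0.0 + 0.1*18.0 = 1.8
Step 2: y^k = 1.8, reduced costs: (7.8, 0.6)
  x^k = (0.0, 0.0), subgradient = b - a^T x = 18.0
  y^{k+1} = 1.8 + 0.1*18.0 = 3.6
Step 3: y^k = 3.6, reduced costs: (0.6, -4.8)
  x^k = (0.0, 6.0), subgradient = b - a^T x = 0.0
  y^{k+1} = 3.6 + 0.1*0.0 = 3.6
Dual objective at y_3 = 3.6: reduced costs (0.6, -4.8), box minimizer x = (0.0, 6.0)
g(y_3) = b*y + (c1 - a1*y)*x1 + (c2 - a2*y)*x2 = 18*3.6 + 0.6*0.0 + (-4.8)*6.0 = 64.8 + 0.0 - 28.8 = 36.0


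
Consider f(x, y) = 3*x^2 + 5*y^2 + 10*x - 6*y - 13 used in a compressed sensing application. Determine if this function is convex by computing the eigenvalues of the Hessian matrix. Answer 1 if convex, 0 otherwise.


The Hessian of f(x,y) = 3*x^2 + 5*y^2 + 10*x - 6*y - 13 is:
H = [[6, 0], [0, 10]]
Trace = 6 + 10 = 16
Determinant = 6*10 - (0)^2 = 60
Discriminant = (16)^2 - 4*60 = 16.0
Eigenvalues: lambda_1 = 6.0, lambda_2 = 10.0
The function is convex.

1


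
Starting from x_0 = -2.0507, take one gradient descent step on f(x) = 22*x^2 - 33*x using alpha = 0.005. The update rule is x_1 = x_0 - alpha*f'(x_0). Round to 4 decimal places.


We compute the gradient at x_0 and apply the update.
f'(x) = 44*x - 33
f'(-2.0507) = 44*-2.0507 - 33 = -123.2308
x_1 = -2.0507 - 0.005*-123.2308 = -1.4345


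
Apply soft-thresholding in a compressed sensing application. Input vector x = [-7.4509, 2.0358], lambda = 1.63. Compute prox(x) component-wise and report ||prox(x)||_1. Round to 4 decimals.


Soft-thresholding with lambda = 1.63:
prox(-7.4509) = sign(-7.4509)*max(|-7.4509| - 1.63, 0) = -5.8209
prox(2.0358) = sign(2.0358)*max(|2.0358| - 1.63, 0) = 0.4058
prox(x) = [-5.8209, 0.4058]
||prox(x)||_1 = 5.8209 + 0.4058 = 6.2267


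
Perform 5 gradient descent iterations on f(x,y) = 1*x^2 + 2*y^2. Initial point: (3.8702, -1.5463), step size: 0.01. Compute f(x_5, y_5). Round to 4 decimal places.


Gradient descent on f(x,y) = 1*x^2 + 2*y^2.
Starting point: (3.8702, -1.5463), alpha = 0.01
Step 1: grad_x = 2*1*3.8702 = 7.7404, grad_y = 2*2*-1.5463 = -6.1852
  x_1 = 3.8702 - 0.01*7.7404 = 3.7928
  y_1 = -1.5463 - 0.01*-6.1852 = -1.4844
Step 2: grad_x = 2*1*3.7928 = 7.5856, grad_y = 2*2*-1.4844 = -5.9378
  x_2 = 3.7928 - 0.01*7.5856 = 3.7169
  y_2 = -1.4844 - 0.01*-5.9378 = -1.4251
Step 3: grad_x = 2*1*3.7169 = 7.4339, grad_y = 2*2*-1.4251 = -5.7003
  x_3 = 3.7169 - 0.01*7.4339 = 3.6426
  y_3 = -1.4251 - 0.01*-5.7003 = -1.3681
Step 4: grad_x = 2*1*3.6426 = 7.2852, grad_y = 2*2*-1.3681 = -5.4723
  x_4 = 3.6426 - 0.01*7.2852 = 3.5697
  y_4 = -1.3681 - 0.01*-5.4723 = -1.3133
Step 5: grad_x = 2*1*3.5697 = 7.1395, grad_y = 2*2*-1.3133 = -5.2534
  x_5 = 3.5697 - 0.01*7.1395 = 3.4984
  y_5 = -1.3133 - 0.01*-5.2534 = -1.2608
f(3.4984, -1.2608) = 1*3.4984^2 + 2*(-1.2608)^2 = 15.4178


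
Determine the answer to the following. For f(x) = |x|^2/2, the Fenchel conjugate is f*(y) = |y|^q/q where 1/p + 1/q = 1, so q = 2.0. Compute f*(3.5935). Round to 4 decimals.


The conjugate exponent q satisfies 1/p + 1/q = 1.
p = 2, so q = 2/(2 - 1) = 2.0
|y|^q = 3.5935^2.0 = 12.9132
f*(3.5935) = 12.9132 / 2.0 = 6.4566


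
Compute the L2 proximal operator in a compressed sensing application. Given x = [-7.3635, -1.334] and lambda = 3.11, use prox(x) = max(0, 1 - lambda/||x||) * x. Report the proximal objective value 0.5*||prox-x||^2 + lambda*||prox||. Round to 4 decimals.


Step 1: Compute ||x||.
||x|| = 7.4834
Step 2: Compute scaling factor.
scale = max(0, 1 - 3.11/7.4834) = 0.5844
Step 3: prox(x) = [-4.3033, -0.7796]
||prox(x)|| = 4.3734
Step 4: Proximal objective.
0.5*||prox-x||^2 = 4.8361
lambda*||prox|| = 13.6013
Total = 18.4372


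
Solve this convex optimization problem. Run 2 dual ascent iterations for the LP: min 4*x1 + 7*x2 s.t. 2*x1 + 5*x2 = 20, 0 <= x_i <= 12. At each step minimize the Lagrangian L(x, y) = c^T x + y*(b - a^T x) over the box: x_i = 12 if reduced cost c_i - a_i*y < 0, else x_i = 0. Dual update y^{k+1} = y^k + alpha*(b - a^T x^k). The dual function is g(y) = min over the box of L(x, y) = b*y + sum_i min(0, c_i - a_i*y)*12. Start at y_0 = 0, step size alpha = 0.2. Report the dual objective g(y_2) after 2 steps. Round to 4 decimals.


Dual ascent for LP: min 4*x1 + 7*x2, 2*x1 + 5*x2 = 20, 0 <= x_i <= 12
Step 1: y^k = 0.0, reduced costs: (4.0, 7.0)
  x^k = (0.0, 0.0), subgradient = b - a^T x = 20.0
  y^{k+1} = 0.0 + 0.2*20.0 = 4.0
Step 2: y^k = 4.0, reduced costs: (-4.0, -13.0)
  x^k = (12.0, 12.0), subgradient = b - a^T x = -64.0
  y^{k+1} = 4.0 + 0.2*-64.0 = -8.8
Dual objective at y_2 = -8.8: reduced costs (21.6, 51.0), box minimizer x = (0.0, 0.0)
g(y_2) = b*y + (c1 - a1*y)*x1 + (c2 - a2*y)*x2 = 20*(-8.8) + 21.6*0.0 + 51.0*0.0 = -176.0 + 0.0 + 0.0 = -176.0


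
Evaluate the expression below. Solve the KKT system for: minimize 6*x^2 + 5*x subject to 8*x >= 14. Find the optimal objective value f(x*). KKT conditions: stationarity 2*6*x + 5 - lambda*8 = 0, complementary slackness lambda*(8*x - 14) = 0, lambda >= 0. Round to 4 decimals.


Step 1: Try lambda = 0 (constraint inactive).
x_unc = -5/(2*6) = -0.4167
Check: 8*-0.4167 = -3.3336 < 14 -- violated!
Step 2: Constraint must be active: 8*x = 14
x* = 14/8 = 1.75
lambda = (2*6*1.75 + 5)/8 = 3.25
Step 3: Compute optimal value.
f(x*) = 6*1.75^2 + 5*1.75 = 27.125


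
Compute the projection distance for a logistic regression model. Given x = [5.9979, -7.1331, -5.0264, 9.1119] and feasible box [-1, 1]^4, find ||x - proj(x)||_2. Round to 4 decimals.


Project each component onto [-1, 1].
clip(5.9979) = 1.0, clip(-7.1331) = -1.0, clip(-5.0264) = -1.0, clip(9.1119) = 1.0
Projection = [1.0, -1.0, -1.0, 1.0]
Squared diffs: [24.979, 37.6149, 16.2119, 65.8029]
Distance = sqrt(144.6087) = 12.0253


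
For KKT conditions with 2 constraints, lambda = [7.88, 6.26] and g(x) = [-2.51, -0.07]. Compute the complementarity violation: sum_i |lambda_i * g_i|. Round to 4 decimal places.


KKT complementary slackness check:
lambda_1 * g_1 = 7.88 * -2.51 = -19.7788
lambda_2 * g_2 = 6.26 * -0.07 = -0.4382
Total violation = 19.7788 + 0.4382 = 20.217


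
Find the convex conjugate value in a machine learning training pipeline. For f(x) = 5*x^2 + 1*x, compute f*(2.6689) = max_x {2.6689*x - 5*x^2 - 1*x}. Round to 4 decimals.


f*(y) = sup_x {y*x - a*x^2 - b*x} = sup_x {(y-b)*x - a*x^2}
FOC: (y - b) - 2a*x = 0 => x* = (y - b)/(2a)
x* = (2.6689 - 1)/(2*5) = 0.1669
f*(2.6689) = (y-b)^2/(4a) = (2.6689 - 1)^2/(4*5)
= 2.7852/20 = 0.1393


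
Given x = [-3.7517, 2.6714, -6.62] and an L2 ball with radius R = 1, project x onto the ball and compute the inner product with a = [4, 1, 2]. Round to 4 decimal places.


Step 1: Compute ||x|| (intermediates to 6 decimals).
||x|| = sqrt((-3.7517)^2 + 2.6714^2 + (-6.62)^2) = 8.064492
Step 2: Project.
Since ||x|| > R, scale = R/||x|| = 1/8.064492 = 0.124, proj(x) = scale * x
proj(x) = [-0.465211, 0.331254, -0.82088]
Step 3: Dot product.
a^T * proj(x) = 4*(-0.465211) + 1*0.331254 + 2*(-0.82088) = -3.1714


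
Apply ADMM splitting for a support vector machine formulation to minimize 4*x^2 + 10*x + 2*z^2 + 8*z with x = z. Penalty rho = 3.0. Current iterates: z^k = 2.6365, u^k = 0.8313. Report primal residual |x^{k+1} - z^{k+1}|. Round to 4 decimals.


ADMM iteration with rho = 3.0, z^k = 2.6365, u^k = 0.8313
Step 1: x-update.
Minimize 4*x^2 + 10*x + (3.0/2)*(x - 2.6365 + 0.8313)^2
FOC: (2*4 + 3.0)*x = -10 + 3.0*(2.6365 - 0.8313)
x^{k+1} = -0.4168
Step 2: z-update.
Minimize 2*z^2 + 8*z + (3.0/2)*(-0.4168 - z + 0.8313)^2
FOC: (2*2 + 3.0)*z = -8 + 3.0*(-0.4168 + 0.8313)
z^{k+1} = -0.9652
Step 3: u-update.
u^{k+1} = 0.8313 - 0.4168 + 0.9652 = 1.3797
Step 4: Primal residual = |-0.4168 + 0.9652| = 0.5484


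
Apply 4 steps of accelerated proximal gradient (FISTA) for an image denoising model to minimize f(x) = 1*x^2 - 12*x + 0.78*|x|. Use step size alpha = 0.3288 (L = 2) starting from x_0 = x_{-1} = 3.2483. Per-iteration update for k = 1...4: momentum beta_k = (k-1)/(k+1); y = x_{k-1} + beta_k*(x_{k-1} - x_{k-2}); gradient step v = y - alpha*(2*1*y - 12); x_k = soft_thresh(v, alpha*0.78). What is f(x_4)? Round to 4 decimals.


FISTA on f(x) = 1*x^2 - 12*x + 0.78*|x|
L = 2, alpha = 0.3288
Iteration 1: beta = 0.0, y = 3.2483 + 0.0*(3.2483 - 3.2483) = 3.2483
  grad(y) = -5.5034, v = y - alpha*grad = 5.0578
  prox(v) = soft_thresh(5.0578, 0.2565) = 4.8014
Iteration 2: beta = 0.3333, y = 4.8014 + 0.3333*(4.8014 - 3.2483) = 5.319
  grad(y) = -1.3619, v = y - alpha*grad = 5.7668
  prox(v) = soft_thresh(5.7668, 0.2565) = 5.5104
Iteration 3: beta = 0.5, y = 5.5104 + 0.5*(5.5104 - 4.8014) = 5.8649
  grad(y) = -0.2702, v = y - alpha*grad = 5.9537
  prox(v) = soft_thresh(5.9537, 0.2565) = 5.6973
Iteration 4: beta = 0.6, y = 5.6973 + 0.6*(5.6973 - 5.5104) = 5.8094
  grad(y) = -0.3812, v = y - alpha*grad = 5.9347
  prox(v) = soft_thresh(5.9347, 0.2565) = 5.6783
f(x_4) = 1*5.6783^2 - 12*5.6783 + 0.78*|5.6783| = -31.4674


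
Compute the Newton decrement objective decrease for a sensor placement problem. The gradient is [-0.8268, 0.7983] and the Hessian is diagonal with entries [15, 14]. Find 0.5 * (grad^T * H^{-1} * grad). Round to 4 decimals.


Step 1: H is diagonal, so H^(-1) * g = [-0.0551, 0.057].
Step 2: g^T H^(-1) g = sum_i g_i^2 / H_ii
  = (-0.8268)^2/15 + (0.7983)^2/14
  = 0.0456 + 0.0455 = 0.0911
Step 3: Objective decrease = 0.5 * g^T H^(-1) g = 0.0455


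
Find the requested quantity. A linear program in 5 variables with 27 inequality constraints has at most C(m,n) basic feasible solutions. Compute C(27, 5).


Each vertex corresponds to some choice of n active constraints out of m, so the number of vertices is at most C(m, n) = m! / (n!(m-n)!).
m = 27, n = 5
Numerator: 27 * 26 * 25 * 24 * 23
Denominator: 5! = 120
C(27, 5) = 80730


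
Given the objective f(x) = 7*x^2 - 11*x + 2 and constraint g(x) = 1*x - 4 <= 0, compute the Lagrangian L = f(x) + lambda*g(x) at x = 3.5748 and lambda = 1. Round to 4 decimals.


Step 1: Evaluate f(x).
f(3.5748) = 7*3.5748^2 - 11*3.5748 + 2 = 52.1316
Step 2: Evaluate g(x).
g(3.5748) = 1*3.5748 - 4 = -0.4252
Step 3: Compute Lagrangian.
L = 52.1316 + 1*-0.4252 = 51.7064


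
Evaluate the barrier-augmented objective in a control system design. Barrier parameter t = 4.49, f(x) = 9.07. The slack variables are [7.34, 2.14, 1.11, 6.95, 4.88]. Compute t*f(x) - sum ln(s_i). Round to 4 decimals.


Step 1: Compute log-barrier.
ln values: [1.9933, 0.7608, 0.1044, 1.9387, 1.5851]
phi = -(1.9933 + 0.7608 + 0.1044 + 1.9387 + 1.5851) = -6.3824
Step 2: Compute augmented objective.
t*f(x) = 4.49*9.07 = 40.7243
Total = 40.7243 - 6.3824 = 34.3419


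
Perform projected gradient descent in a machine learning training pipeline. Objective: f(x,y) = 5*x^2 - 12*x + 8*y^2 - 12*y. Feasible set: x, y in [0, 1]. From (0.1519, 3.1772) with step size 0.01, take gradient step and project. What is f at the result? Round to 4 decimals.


Step 1: Compute gradient at (0.1519, 3.1772).
grad_x = 2*5*0.1519 - 12 = -10.481
grad_y = 2*8*3.1772 - 12 = 38.8352
Step 2: Gradient step.
x_raw = 0.1519 - 0.01*-10.481 = 0.2567
y_raw = 3.1772 - 0.01*38.8352 = 2.7888
Step 3: Project onto [0, 1].
x_proj = clip(0.2567) = 0.2567
y_proj = clip(2.7888) = 1.0
Step 4: Evaluate f.
f(0.2567, 1.0) = -6.751


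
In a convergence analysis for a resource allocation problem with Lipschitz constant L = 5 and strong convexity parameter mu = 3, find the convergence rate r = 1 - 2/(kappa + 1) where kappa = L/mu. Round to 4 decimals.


Step 1: Compute the condition number.
kappa = L/mu = 5/3 = 1.6667
Step 2: Compute the convergence rate.
r = 1 - 2/(kappa + 1) = 1 - 2*mu/(L + mu) = (L - mu)/(L + mu) = 2/8 = 0.25


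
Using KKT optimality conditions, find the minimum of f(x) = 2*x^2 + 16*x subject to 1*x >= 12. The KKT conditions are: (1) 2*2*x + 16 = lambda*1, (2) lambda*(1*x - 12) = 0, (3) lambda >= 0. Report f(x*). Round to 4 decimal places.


Step 1: Try lambda = 0 (constraint inactive).
x_unc = -16/(2*2) = -4.0
Check: 1*-4.0 = -4.0 < 12 -- violated!
Step 2: Constraint must be active: 1*x = 12
x* = 12/1 = 12.0
lambda = (2*2*12.0 + 16)/1 = 64.0
Step 3: Compute optimal value.
f(x*) = 2*12.0^2 + 16*12.0 = 480.0


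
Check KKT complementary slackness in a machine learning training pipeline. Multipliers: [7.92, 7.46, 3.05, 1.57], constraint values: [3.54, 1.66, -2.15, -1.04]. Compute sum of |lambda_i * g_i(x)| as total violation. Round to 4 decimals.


KKT complementary slackness check:
lambda_1 * g_1 = 7.92 * 3.54 = 28.0368
lambda_2 * g_2 = 7.46 * 1.66 = 12.3836
lambda_3 * g_3 = 3.05 * -2.15 = -6.5575
lambda_4 * g_4 = 1.57 * -1.04 = -1.6328
Total violation = 28.0368 + 12.3836 + 6.5575 + 1.6328 = 48.6107


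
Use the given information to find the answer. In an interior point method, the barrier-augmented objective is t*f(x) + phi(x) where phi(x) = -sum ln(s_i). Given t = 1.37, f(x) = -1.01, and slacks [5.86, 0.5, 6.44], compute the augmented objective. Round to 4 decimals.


Step 1: Compute log-barrier.
ln values: [1.7681, -0.6931, 1.8625]
phi = -(1.7681 - 0.6931 + 1.8625) = -2.9375
Step 2: Compute augmented objective.
t*f(x) = 1.37*-1.01 = -1.3837
Total = -1.3837 - 2.9375 = -4.3212


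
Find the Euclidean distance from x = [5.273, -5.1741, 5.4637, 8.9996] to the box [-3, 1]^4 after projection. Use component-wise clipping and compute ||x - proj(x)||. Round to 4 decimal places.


Project each component onto [-3, 1].
clip(5.273) = 1.0, clip(-5.1741) = -3.0, clip(5.4637) = 1.0, clip(8.9996) = 1.0
Projection = [1.0, -3.0, 1.0, 1.0]
Squared diffs: [18.2585, 4.7267, 19.9246, 63.9936]
Distance = sqrt(106.9034) = 10.3394


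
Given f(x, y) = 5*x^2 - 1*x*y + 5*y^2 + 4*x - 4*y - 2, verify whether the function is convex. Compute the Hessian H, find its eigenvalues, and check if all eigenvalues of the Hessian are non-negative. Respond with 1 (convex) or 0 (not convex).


The Hessian of f(x,y) = 5*x^2 - 1*x*y + 5*y^2 + 4*x - 4*y - 2 is:
H = [[10, -1], [-1, 10]]
Trace = 10 + 10 = 20
Determinant = 10*10 - (-1)^2 = 99
Discriminant = (20)^2 - 4*99 = 4.0
Eigenvalues: lambda_1 = 9.0, lambda_2 = 11.0
The function is convex.

1


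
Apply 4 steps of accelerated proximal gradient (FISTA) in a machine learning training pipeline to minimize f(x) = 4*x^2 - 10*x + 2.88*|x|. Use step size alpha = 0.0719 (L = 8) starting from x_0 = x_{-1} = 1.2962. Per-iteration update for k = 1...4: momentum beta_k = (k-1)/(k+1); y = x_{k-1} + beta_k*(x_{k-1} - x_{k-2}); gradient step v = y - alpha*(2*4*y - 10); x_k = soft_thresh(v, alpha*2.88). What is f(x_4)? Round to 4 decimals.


FISTA on f(x) = 4*x^2 - 10*x + 2.88*|x|
L = 8, alpha = 0.0719
Iteration 1: beta = 0.0, y = 1.2962 + 0.0*(1.2962 - 1.2962) = 1.2962
  grad(y) = 0.3696, v = y - alpha*grad = 1.2696
  prox(v) = soft_thresh(1.2696, 0.2071) = 1.0626
Iteration 2: beta = 0.3333, y = 1.0626 + 0.3333*(1.0626 - 1.2962) = 0.9847
  grad(y) = -2.1226, v = y - alpha*grad = 1.1373
  prox(v) = soft_thresh(1.1373, 0.2071) = 0.9302
Iteration 3: beta = 0.5, y = 0.9302 + 0.5*(0.9302 - 1.0626) = 0.864
  grad(y) = -3.0876, v = y - alpha*grad = 1.086
  prox(v) = soft_thresh(1.086, 0.2071) = 0.879
Iteration 4: beta = 0.6, y = 0.879 + 0.6*(0.879 - 0.9302) = 0.8482
  grad(y) = -3.2142, v = y - alpha*grad = 1.0793
  prox(v) = soft_thresh(1.0793, 0.2071) = 0.8723
f(x_4) = 4*0.8723^2 - 10*0.8723 + 2.88*|0.8723| = -3.1671


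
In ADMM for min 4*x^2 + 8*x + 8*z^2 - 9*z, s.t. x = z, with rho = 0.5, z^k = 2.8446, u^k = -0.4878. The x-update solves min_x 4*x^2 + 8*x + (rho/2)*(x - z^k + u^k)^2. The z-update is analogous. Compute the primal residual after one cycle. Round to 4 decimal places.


ADMM iteration with rho = 0.5, z^k = 2.8446, u^k = -0.4878
Step 1: x-update.
Minimize 4*x^2 + 8*x + (0.5/2)*(x - 2.8446 - 0.4878)^2
FOC: (2*4 + 0.5)*x = -8 + 0.5*(2.8446 + 0.4878)
x^{k+1} = -0.7452
Step 2: z-update.
Minimize 8*z^2 - 9*z + (0.5/2)*(-0.7452 - z - 0.4878)^2
FOC: (2*8 + 0.5)*z = 9 + 0.5*(-0.7452 - 0.4878)
z^{k+1} = 0.5081
Step 3: u-update.
u^{k+1} = -0.4878 - 0.7452 - 0.5081 = -1.741
Step 4: Primal residual = |-0.7452 - 0.5081| = 1.2532


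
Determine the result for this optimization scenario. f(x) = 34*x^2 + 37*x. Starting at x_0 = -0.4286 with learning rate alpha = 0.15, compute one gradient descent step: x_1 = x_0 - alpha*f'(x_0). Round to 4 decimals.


We compute the gradient at x_0 and apply the update.
f'(x) = 68*x + 37
f'(-0.4286) = 68*-0.4286 + 37 = 7.8552
x_1 = -0.4286 - 0.15*7.8552 = -1.6069


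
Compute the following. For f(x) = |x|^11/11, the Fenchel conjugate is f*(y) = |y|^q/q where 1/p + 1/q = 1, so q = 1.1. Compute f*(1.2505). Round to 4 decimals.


The conjugate exponent q satisfies 1/p + 1/q = 1.
p = 11, so q = 11/(11 - 1) = 1.1
|y|^q = 1.2505^1.1 = 1.2788
f*(1.2505) = 1.2788 / 1.1 = 1.1625


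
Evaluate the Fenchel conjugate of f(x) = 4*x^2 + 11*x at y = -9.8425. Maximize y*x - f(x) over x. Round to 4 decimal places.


f*(y) = sup_x {y*x - a*x^2 - b*x} = sup_x {(y-b)*x - a*x^2}
FOC: (y - b) - 2a*x = 0 => x* = (y - b)/(2a)
x* = (-9.8425 - 11)/(2*4) = -2.6053
f*(-9.8425) = (y-b)^2/(4a) = (-9.8425 - 11)^2/(4*4)
= 434.4098/16 = 27.1506


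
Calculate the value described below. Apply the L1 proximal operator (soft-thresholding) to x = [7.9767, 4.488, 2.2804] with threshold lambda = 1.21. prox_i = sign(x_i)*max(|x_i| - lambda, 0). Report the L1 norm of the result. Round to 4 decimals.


Soft-thresholding with lambda = 1.21:
prox(7.9767) = sign(7.9767)*max(|7.9767| - 1.21, 0) = 6.7667
prox(4.488) = sign(4.488)*max(|4.488| - 1.21, 0) = 3.278
prox(2.2804) = sign(2.2804)*max(|2.2804| - 1.21, 0) = 1.0704
prox(x) = [6.7667, 3.278, 1.0704]
||prox(x)||_1 = 6.7667 + 3.278 + 1.0704 = 11.1151


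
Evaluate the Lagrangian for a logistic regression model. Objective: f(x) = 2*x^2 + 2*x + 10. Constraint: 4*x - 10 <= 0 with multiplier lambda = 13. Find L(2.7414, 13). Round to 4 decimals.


Step 1: Evaluate f(x).
f(2.7414) = 2*2.7414^2 + 2*2.7414 + 10 = 30.5133
Step 2: Evaluate g(x).
g(2.7414) = 4*2.7414 - 10 = 0.9656
Step 3: Compute Lagrangian.
L = 30.5133 + 13*0.9656 = 43.0661


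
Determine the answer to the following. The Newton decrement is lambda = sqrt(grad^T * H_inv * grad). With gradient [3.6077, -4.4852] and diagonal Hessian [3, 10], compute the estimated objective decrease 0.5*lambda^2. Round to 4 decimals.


Step 1: H is diagonal, so H^(-1) * g = [1.2026, -0.4485].
Step 2: g^T H^(-1) g = sum_i g_i^2 / H_ii
  = (3.6077)^2/3 + (-4.4852)^2/10
  = 4.3385 + 2.0117 = 6.3502
Step 3: Objective decrease = 0.5 * g^T H^(-1) g = 3.1751
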